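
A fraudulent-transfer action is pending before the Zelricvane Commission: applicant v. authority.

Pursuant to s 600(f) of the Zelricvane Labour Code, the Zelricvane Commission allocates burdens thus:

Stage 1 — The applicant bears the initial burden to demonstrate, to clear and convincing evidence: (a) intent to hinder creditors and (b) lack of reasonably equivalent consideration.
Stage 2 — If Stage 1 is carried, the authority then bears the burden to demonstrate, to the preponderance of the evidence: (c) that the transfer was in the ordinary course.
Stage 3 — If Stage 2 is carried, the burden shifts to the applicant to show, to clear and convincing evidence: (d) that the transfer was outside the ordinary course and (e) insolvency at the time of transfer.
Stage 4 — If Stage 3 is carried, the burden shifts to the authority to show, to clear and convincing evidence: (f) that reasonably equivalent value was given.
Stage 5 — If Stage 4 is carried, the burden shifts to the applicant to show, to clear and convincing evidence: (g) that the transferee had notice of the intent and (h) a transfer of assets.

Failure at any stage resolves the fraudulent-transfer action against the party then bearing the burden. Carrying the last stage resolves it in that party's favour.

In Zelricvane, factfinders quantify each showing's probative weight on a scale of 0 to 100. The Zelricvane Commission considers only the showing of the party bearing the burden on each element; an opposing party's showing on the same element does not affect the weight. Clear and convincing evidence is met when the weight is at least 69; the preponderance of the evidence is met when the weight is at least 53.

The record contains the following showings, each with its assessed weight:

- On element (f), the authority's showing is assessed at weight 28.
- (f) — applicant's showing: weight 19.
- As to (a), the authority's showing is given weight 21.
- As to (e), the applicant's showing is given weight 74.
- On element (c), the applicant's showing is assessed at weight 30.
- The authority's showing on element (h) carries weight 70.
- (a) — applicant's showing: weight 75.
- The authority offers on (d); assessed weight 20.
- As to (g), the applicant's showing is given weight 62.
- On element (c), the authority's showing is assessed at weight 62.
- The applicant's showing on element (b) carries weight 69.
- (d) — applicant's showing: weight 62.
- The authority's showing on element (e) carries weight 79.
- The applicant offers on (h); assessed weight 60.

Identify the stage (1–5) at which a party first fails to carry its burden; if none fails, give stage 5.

Stage 1 (applicant, clear and convincing evidence, weight is at least 69): (a) 75 (authority's 21 disregarded) ≥ 69 — meets; (b) 69 ≥ 69 — meets.
  The applicant carries Stage 1; the authority now bears the burden.
Stage 2 (authority, the preponderance of the evidence, weight is at least 53): (c) 62 (applicant's 30 disregarded) ≥ 53 — meets.
  The authority carries Stage 2; the applicant now bears the burden.
Stage 3 (applicant, clear and convincing evidence, weight is at least 69): (d) 62 (authority's 20 disregarded) < 69 — fails; (e) 74 (authority's 79 disregarded) ≥ 69 — meets.
  The applicant does not carry Stage 3.
The analysis ends at Stage 3; the authority prevails.

stage 3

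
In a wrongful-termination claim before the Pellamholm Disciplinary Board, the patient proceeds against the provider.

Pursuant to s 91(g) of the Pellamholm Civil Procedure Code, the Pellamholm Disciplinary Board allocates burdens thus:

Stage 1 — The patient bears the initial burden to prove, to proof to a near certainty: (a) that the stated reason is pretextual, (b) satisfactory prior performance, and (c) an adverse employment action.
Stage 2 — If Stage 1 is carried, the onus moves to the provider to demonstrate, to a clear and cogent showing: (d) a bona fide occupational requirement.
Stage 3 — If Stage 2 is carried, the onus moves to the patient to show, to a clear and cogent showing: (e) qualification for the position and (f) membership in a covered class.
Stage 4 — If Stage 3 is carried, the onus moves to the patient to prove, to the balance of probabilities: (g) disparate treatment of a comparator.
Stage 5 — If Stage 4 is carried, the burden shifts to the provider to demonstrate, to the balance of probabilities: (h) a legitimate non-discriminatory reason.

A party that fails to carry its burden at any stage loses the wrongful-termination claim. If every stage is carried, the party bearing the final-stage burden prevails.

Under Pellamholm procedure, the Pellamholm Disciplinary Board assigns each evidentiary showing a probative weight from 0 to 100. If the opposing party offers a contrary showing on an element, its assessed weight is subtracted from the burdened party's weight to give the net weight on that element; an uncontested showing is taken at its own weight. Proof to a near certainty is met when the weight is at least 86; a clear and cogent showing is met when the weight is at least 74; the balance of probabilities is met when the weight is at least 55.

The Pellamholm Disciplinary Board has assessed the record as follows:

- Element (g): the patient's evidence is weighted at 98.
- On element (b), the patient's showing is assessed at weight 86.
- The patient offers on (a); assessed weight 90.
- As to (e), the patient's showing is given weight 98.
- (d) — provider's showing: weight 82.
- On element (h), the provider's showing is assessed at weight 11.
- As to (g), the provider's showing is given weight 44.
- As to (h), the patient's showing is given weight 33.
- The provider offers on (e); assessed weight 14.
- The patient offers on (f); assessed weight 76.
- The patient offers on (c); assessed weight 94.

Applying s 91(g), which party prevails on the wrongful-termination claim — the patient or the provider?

provider

Stage 1 — burden on patient; standard: proof to a near certainty (weight is at least 86).
    (a): 90 ≥ 86 [met]
    (b): 86 ≥ 86 [met]
    (c): 94 ≥ 86 [met]
  Stage 1 is satisfied; the onus moves to the provider.
Stage 2 — burden on provider; standard: a clear and cogent showing (weight is at least 74).
    (d): 82 ≥ 74 [met]
  Stage 2 carried; the burden shifts to the patient.
Stage 3 — burden on patient; standard: a clear and cogent showing (weight is at least 74).
    (e): 98 − 14 = 84 ≥ 74 [met]
    (f): 76 ≥ 74 [met]
  Stage 3 carried; the burden remains with the patient.
Stage 4 — burden on patient; standard: the balance of probabilities (weight is at least 55).
    (g): 98 − 44 = 54 < 55 [not met]
  Stage 4 not carried; the patient fails its burden.
The analysis ends at Stage 4; the provider prevails.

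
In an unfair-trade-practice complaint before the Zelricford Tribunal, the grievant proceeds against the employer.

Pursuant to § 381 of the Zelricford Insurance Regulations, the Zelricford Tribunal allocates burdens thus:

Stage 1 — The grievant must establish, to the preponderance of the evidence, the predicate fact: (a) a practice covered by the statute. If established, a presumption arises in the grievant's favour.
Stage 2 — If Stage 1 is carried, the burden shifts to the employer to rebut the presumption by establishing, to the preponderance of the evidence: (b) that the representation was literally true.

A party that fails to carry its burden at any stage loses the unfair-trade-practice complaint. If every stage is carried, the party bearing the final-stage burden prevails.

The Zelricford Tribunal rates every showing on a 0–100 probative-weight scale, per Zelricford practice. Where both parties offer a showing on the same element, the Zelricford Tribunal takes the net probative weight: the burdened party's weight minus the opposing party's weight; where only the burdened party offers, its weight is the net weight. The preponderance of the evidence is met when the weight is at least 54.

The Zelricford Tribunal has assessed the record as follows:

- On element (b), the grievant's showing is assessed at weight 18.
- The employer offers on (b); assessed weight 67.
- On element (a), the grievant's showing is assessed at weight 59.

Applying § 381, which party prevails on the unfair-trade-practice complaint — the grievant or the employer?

grievant

At Stage 1 the grievant must meet the preponderance of the evidence (weight is at least 54): on (a) the weight is 59, which does reach 54, so (a) meets the standard.
  Stage 1 carried; the burden shifts to the employer.
At Stage 2 the employer must meet the preponderance of the evidence (weight is at least 54): on (b) the weight is 67 less the opposing 18 gives net 49, < 54, so (b) does not meet the standard.
  The employer does not carry Stage 2.
The grievant prevails.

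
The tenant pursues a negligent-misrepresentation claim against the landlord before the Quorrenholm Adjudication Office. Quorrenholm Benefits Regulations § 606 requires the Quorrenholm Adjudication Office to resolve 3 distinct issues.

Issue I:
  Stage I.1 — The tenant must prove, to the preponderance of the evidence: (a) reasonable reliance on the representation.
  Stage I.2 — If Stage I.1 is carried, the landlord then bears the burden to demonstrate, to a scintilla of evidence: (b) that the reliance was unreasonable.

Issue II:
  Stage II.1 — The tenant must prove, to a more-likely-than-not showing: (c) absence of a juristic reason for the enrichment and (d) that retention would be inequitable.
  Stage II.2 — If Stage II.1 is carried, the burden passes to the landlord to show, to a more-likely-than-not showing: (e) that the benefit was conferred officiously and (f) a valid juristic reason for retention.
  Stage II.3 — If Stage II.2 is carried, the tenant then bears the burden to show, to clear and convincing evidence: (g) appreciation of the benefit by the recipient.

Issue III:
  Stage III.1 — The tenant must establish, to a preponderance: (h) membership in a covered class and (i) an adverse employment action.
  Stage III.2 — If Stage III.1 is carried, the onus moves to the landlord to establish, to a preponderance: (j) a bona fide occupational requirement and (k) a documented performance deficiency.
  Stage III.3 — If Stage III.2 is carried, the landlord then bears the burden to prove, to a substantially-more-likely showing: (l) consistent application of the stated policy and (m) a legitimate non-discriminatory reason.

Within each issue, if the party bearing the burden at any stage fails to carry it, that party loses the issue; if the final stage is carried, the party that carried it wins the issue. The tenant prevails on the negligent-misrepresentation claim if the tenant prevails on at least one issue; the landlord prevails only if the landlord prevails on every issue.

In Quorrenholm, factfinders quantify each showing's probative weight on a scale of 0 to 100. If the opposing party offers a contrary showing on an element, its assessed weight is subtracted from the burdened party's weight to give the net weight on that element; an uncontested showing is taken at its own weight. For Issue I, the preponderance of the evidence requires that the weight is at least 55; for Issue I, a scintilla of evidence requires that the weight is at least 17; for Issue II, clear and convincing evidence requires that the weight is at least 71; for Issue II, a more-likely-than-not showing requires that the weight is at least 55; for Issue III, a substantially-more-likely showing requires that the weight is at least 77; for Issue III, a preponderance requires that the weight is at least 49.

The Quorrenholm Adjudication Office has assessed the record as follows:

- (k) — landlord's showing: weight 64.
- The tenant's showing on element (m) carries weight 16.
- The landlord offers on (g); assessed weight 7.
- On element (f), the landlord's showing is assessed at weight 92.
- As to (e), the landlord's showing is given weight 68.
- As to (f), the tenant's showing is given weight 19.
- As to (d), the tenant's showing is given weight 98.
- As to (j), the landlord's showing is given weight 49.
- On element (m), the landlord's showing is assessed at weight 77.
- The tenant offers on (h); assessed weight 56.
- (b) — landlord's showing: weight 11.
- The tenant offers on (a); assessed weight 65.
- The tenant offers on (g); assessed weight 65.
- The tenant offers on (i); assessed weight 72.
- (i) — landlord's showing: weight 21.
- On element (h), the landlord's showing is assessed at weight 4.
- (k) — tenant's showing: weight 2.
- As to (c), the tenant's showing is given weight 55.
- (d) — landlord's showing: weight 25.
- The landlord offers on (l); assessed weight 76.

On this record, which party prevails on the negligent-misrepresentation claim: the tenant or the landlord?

— Issue I —
Stage I.1 (tenant, the preponderance of the evidence, weight is at least 55): (a) 65 ≥ 55 — meets.
  Stage I.1 is satisfied; the onus moves to the landlord.
Stage I.2 (landlord, a scintilla of evidence, weight is at least 17): (b) 11 < 17 — fails.
  The landlord does not carry Stage I.2.
The tenant prevails on this issue.
— Issue II —
Stage II.1 (tenant, a more-likely-than-not showing, weight is at least 55): (c) 55 ≥ 55 — meets; (d) net 98−25=73 ≥ 55 — meets.
  Stage II.1 is satisfied; the onus moves to the landlord.
Stage II.2 (landlord, a more-likely-than-not showing, weight is at least 55): (e) 68 ≥ 55 — meets; (f) net 92−19=73 ≥ 55 — meets.
  All elements met. The burden passes to the tenant.
Stage II.3 (tenant, clear and convincing evidence, weight is at least 71): (g) net 65−7=58 < 71 — fails.
  The tenant does not carry Stage II.3.
The analysis ends at Stage II.3; the landlord prevails on this issue.
— Issue III —
At Stage III.1 the tenant must meet a preponderance (weight is at least 49): on (h) the weight is 56 less the opposing 4 gives net 52, which does reach 49, so (h) meets the standard; on (i) the weight is 72 less the opposing 21 gives net 51, ≥ 49, so (i) meets the standard.
  All elements met. The burden passes to the landlord.
At Stage III.2 the landlord must meet a preponderance (weight is at least 49): on (j) the weight is 49, which does reach 49, so (j) meets the standard; on (k) the weight is 64 less the opposing 2 gives net 62, ≥ 49, so (k) meets the standard.
  All elements met. The landlord retains the burden for Stage III.3.
At Stage III.3 the landlord must meet a substantially-more-likely showing (weight is at least 77): on (l) the weight is 76, < 77, so (l) does not meet the standard; on (m) the weight is 77 less the opposing 16 gives net 61, which does not reach 77, so (m) does not meet the standard.
  The landlord does not carry Stage III.3.
The analysis ends at Stage III.3; the tenant prevails on this issue.
Per-issue: Issue I → tenant; Issue II → landlord; Issue III → tenant. The tenant must prevail on at least one issue; overall, the tenant prevails.

tenant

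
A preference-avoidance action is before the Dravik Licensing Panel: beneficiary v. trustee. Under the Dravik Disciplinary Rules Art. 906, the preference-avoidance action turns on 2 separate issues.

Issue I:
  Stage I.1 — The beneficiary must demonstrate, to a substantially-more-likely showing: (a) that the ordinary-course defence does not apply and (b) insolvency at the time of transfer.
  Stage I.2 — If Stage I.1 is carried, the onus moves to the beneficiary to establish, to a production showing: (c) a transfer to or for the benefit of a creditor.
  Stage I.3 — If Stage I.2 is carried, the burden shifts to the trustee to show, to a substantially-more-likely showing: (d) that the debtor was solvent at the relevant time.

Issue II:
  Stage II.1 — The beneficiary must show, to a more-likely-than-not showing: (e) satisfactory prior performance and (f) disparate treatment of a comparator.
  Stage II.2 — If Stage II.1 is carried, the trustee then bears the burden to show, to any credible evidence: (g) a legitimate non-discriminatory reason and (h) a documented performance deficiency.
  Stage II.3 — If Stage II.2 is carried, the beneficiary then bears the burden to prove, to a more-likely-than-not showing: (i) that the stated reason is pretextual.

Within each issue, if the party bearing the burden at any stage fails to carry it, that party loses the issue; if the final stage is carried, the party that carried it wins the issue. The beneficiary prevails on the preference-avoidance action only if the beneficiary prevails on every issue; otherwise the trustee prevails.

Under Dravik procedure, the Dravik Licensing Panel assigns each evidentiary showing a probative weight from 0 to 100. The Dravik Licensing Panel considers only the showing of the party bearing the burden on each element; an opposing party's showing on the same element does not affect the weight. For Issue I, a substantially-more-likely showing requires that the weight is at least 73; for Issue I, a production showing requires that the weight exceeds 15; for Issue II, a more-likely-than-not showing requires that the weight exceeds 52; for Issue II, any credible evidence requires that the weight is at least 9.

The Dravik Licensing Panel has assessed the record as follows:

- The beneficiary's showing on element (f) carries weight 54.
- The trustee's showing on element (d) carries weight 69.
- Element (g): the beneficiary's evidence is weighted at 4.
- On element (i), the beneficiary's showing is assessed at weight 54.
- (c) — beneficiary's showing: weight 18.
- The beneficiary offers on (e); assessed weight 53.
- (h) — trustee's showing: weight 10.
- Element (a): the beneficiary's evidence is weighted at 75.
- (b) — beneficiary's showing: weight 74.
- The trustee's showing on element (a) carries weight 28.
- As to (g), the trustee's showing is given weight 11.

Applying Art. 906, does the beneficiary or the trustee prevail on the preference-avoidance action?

— Issue I —
At Stage I.1 the beneficiary must meet a substantially-more-likely showing (weight is at least 73): on (a) the weight is 75 (the trustee's 28 is given no effect), ≥ 73, so (a) meets the standard; on (b) the weight is 74, ≥ 73, so (b) meets the standard.
  Stage I.1 carried; the burden remains with the beneficiary.
At Stage I.2 the beneficiary must meet a production showing (weight exceeds 15): on (c) the weight is 18, which does exceed 15, so (c) meets the standard.
  Stage I.2 is satisfied; the onus moves to the trustee.
At Stage I.3 the trustee must meet a substantially-more-likely showing (weight is at least 73): on (d) the weight is 69, < 73, so (d) does not meet the standard.
  Stage I.3 not carried; the trustee fails its burden.
The beneficiary prevails on this issue.
— Issue II —
Stage II.1 — burden on beneficiary; standard: a more-likely-than-not showing (weight exceeds 52).
    (e): 53 > 52 [met]
    (f): 54 > 52 [met]
  Stage II.1 is satisfied; the onus moves to the trustee.
Stage II.2 — burden on trustee; standard: any credible evidence (weight is at least 9).
    (g): 11 (beneficiary's 4 disregarded) ≥ 9 [met]
    (h): 10 ≥ 9 [met]
  Stage II.2 carried; the burden shifts to the beneficiary.
Stage II.3 — burden on beneficiary; standard: a more-likely-than-not showing (weight exceeds 52).
    (i): 54 > 52 [met]
  The beneficiary carries the last stage.
All stages carried — the beneficiary prevails on this issue.
Per-issue: Issue I → beneficiary; Issue II → beneficiary. The beneficiary must prevail on every issue; overall, the beneficiary prevails.

beneficiary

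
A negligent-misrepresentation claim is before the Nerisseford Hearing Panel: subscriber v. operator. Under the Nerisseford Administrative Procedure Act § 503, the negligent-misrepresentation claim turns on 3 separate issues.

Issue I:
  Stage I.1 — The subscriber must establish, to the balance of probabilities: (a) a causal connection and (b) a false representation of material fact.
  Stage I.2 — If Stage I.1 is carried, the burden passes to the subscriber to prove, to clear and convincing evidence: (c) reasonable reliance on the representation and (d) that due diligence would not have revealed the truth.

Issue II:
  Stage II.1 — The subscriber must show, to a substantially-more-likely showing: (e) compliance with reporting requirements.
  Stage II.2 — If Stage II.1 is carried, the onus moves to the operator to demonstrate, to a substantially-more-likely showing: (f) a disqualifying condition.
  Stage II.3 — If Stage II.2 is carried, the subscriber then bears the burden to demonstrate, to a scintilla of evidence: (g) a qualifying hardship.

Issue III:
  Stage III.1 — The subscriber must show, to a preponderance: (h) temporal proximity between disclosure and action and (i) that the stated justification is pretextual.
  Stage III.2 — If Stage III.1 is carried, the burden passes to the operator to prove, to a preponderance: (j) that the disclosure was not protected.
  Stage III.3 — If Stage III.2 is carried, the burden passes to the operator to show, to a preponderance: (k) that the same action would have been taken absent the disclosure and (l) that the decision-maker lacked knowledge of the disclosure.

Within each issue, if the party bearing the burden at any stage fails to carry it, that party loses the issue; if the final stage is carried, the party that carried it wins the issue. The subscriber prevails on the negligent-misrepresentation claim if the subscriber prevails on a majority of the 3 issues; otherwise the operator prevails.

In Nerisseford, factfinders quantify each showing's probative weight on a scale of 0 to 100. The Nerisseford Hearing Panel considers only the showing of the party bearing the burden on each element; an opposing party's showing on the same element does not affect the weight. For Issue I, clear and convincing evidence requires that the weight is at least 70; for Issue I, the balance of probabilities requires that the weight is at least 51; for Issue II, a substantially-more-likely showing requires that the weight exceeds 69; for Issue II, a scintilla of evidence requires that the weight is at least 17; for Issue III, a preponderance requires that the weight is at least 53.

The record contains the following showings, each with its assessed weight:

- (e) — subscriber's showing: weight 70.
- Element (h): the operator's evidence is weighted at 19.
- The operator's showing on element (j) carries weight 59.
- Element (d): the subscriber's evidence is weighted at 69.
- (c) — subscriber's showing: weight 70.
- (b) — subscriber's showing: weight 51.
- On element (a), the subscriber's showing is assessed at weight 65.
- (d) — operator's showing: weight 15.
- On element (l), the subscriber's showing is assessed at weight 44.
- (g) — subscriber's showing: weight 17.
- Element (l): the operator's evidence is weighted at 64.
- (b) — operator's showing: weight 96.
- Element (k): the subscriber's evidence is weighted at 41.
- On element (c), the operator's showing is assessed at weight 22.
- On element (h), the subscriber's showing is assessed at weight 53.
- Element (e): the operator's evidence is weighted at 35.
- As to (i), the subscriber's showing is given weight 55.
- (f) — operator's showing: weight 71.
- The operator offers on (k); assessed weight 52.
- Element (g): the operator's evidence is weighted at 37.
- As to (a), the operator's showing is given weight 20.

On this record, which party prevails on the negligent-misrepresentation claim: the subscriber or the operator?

subscriber

— Issue I —
Stage I.1 (subscriber, the balance of probabilities, weight is at least 51): (a) 65 (operator's 20 disregarded) ≥ 51 — meets; (b) 51 (operator's 96 disregarded) ≥ 51 — meets.
  Stage I.1 carried; the burden remains with the subscriber.
Stage I.2 (subscriber, clear and convincing evidence, weight is at least 70): (c) 70 (operator's 22 disregarded) ≥ 70 — meets; (d) 69 (operator's 15 disregarded) < 70 — fails.
  Not every element is met, so the subscriber fails to carry Stage I.2.
The analysis ends at Stage I.2; the operator prevails on this issue.
— Issue II —
Stage II.1 — burden on subscriber; standard: a substantially-more-likely showing (weight exceeds 69).
    (e): 70 (operator's 35 disregarded) > 69 [met]
  Stage II.1 is satisfied; the onus moves to the operator.
Stage II.2 — burden on operator; standard: a substantially-more-likely showing (weight exceeds 69).
    (f): 71 > 69 [met]
  All elements met. The burden passes to the subscriber.
Stage II.3 — burden on subscriber; standard: a scintilla of evidence (weight is at least 17).
    (g): 17 (operator's 37 disregarded) ≥ 17 [met]
  Stage II.3 carried; the final stage is satisfied.
Every stage carried; the subscriber prevails on this issue.
— Issue III —
At Stage III.1 the subscriber must meet a preponderance (weight is at least 53): on (h) the weight is 53 (the operator's 19 is given no effect), ≥ 53, so (h) meets the standard; on (i) the weight is 55, which does reach 53, so (i) meets the standard.
  Stage III.1 is satisfied; the onus moves to the operator.
At Stage III.2 the operator must meet a preponderance (weight is at least 53): on (j) the weight is 59, ≥ 53, so (j) meets the standard.
  All elements met. The operator retains the burden for Stage III.3.
At Stage III.3 the operator must meet a preponderance (weight is at least 53): on (k) the weight is 52 (the subscriber's 41 is given no effect), which does not reach 53, so (k) does not meet the standard; on (l) the weight is 64 (the subscriber's 44 is given no effect), ≥ 53, so (l) meets the standard.
  Not every element is met, so the operator fails to carry Stage III.3.
So the subscriber prevails on this issue.
Per-issue: Issue I → operator; Issue II → subscriber; Issue III → subscriber. The subscriber must prevail on a majority of issues; overall, the subscriber prevails.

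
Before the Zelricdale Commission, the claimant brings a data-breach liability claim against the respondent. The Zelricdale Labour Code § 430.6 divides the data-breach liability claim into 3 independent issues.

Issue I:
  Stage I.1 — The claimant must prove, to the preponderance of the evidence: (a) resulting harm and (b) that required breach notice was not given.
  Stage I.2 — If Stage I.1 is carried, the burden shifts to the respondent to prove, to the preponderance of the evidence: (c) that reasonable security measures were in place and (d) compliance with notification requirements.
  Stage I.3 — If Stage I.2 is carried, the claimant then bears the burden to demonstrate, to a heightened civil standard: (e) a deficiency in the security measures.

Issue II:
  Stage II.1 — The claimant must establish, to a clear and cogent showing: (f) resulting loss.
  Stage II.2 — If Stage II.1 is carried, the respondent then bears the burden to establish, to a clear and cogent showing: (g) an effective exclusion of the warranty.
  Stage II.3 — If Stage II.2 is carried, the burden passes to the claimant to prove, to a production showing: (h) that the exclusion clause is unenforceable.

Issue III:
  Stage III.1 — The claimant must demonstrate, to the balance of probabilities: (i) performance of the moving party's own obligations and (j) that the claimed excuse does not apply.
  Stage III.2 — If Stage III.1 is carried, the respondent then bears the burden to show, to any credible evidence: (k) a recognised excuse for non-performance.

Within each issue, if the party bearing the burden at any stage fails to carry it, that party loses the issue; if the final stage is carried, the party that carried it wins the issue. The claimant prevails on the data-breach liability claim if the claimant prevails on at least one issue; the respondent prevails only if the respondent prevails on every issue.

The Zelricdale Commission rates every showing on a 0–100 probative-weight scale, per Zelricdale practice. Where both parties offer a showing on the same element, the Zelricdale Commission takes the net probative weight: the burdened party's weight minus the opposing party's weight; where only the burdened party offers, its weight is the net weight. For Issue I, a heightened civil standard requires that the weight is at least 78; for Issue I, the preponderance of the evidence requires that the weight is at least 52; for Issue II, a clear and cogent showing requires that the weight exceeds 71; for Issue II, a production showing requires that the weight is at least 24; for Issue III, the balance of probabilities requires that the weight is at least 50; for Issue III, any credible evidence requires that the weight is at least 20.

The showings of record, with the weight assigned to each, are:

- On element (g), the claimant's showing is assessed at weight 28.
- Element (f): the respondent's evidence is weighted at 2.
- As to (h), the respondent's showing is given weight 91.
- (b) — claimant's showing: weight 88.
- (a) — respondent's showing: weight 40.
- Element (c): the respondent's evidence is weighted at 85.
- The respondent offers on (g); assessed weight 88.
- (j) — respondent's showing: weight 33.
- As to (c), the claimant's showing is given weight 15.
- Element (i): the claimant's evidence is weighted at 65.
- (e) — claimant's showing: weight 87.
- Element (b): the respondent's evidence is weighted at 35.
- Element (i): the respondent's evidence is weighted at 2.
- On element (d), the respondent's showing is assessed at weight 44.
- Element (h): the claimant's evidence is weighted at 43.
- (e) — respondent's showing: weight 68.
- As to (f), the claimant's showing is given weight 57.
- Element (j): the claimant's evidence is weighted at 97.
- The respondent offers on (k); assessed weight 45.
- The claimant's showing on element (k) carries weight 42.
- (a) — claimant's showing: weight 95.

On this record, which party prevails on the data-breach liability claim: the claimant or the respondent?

— Issue I —
Stage I.1 — burden on claimant; standard: the preponderance of the evidence (weight is at least 52).
    (a): 95 − 40 = 55 ≥ 52 [met]
    (b): 88 − 35 = 53 ≥ 52 [met]
  The claimant carries Stage I.1; the respondent now bears the burden.
Stage I.2 — burden on respondent; standard: the preponderance of the evidence (weight is at least 52).
    (c): 85 − 15 = 70 ≥ 52 [met]
    (d): 44 < 52 [not met]
  The respondent does not carry Stage I.2.
So the claimant prevails on this issue.
— Issue II —
Stage II.1 — burden on claimant; standard: a clear and cogent showing (weight exceeds 71).
    (f): 57 − 2 = 55 ≤ 71 [not met]
  Stage II.1 not carried; the claimant fails its burden.
The analysis ends at Stage II.1; the respondent prevails on this issue.
— Issue III —
Stage III.1 (claimant, the balance of probabilities, weight is at least 50): (i) net 65−2=63 ≥ 50 — meets; (j) net 97−33=64 ≥ 50 — meets.
  The claimant carries Stage III.1; the respondent now bears the burden.
Stage III.2 (respondent, any credible evidence, weight is at least 20): (k) net 45−42=3 < 20 — fails.
  The respondent does not carry Stage III.2.
The analysis ends at Stage III.2; the claimant prevails on this issue.
Per-issue: Issue I → claimant; Issue II → respondent; Issue III → claimant. The claimant must prevail on at least one issue; overall, the claimant prevails.

claimant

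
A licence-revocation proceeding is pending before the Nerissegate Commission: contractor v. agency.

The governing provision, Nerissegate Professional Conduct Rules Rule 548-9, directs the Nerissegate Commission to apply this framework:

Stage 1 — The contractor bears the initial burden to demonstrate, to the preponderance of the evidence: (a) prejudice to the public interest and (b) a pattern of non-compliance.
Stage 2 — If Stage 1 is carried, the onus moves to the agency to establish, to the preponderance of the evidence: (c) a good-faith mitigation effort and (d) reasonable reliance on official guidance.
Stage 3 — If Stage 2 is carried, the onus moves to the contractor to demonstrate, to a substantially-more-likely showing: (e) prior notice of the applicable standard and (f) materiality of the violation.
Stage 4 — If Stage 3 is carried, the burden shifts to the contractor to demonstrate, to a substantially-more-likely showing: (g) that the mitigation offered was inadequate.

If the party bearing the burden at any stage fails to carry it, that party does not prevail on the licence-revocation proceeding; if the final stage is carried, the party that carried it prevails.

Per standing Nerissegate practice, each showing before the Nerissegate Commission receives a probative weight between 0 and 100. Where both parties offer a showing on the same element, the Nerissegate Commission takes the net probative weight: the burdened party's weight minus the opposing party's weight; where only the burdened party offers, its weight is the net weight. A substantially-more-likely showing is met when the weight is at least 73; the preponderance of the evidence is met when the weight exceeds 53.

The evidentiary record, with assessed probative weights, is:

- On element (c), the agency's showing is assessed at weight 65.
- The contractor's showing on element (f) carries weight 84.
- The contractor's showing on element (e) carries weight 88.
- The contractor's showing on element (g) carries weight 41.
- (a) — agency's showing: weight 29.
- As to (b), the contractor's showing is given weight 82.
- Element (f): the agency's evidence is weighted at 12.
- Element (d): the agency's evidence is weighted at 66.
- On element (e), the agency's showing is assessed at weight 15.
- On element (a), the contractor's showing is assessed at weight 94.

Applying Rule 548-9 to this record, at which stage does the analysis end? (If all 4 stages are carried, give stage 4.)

stage 3

Stage 1 — burden on contractor; standard: the preponderance of the evidence (weight exceeds 53).
    (a): 94 − 29 = 65 > 53 [met]
    (b): 82 > 53 [met]
  All elements met. The burden passes to the agency.
Stage 2 — burden on agency; standard: the preponderance of the evidence (weight exceeds 53).
    (c): 65 > 53 [met]
    (d): 66 > 53 [met]
  The agency carries Stage 2; the contractor now bears the burden.
Stage 3 — burden on contractor; standard: a substantially-more-likely showing (weight is at least 73).
    (e): 88 − 15 = 73 ≥ 73 [met]
    (f): 84 − 12 = 72 < 73 [not met]
  Not every element is met, so the contractor fails to carry Stage 3.
The analysis ends at Stage 3; the agency prevails.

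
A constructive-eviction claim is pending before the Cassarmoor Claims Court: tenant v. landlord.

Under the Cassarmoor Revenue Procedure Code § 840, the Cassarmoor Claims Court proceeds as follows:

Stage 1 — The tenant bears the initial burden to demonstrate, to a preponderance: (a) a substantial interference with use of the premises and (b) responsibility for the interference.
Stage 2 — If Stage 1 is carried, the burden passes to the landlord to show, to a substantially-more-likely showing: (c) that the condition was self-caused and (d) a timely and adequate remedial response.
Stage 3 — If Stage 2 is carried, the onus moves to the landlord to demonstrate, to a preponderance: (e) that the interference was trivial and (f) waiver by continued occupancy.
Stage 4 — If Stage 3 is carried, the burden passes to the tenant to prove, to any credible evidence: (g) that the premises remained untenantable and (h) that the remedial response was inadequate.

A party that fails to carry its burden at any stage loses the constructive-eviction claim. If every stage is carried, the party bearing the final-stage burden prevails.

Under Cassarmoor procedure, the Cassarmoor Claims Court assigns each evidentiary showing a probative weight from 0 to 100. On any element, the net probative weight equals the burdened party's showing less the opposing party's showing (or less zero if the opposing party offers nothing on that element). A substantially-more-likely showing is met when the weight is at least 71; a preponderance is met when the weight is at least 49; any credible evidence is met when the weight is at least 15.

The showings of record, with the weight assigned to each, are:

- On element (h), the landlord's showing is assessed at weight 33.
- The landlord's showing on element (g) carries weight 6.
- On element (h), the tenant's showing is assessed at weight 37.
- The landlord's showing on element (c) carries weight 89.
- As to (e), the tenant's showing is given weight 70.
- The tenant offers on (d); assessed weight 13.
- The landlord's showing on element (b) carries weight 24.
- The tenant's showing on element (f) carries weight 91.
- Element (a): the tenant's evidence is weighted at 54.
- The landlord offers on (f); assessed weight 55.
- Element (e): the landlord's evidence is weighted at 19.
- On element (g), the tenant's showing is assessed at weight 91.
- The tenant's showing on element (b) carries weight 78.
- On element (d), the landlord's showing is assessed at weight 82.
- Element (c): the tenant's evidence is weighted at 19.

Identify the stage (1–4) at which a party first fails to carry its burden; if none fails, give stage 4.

Stage 1 — burden on tenant; standard: a preponderance (weight is at least 49).
    (a): 54 ≥ 49 [met]
    (b): 78 − 24 = 54 ≥ 49 [met]
  The tenant carries Stage 1; the landlord now bears the burden.
Stage 2 — burden on landlord; standard: a substantially-more-likely showing (weight is at least 71).
    (c): 89 − 19 = 70 < 71 [not met]
    (d): 82 − 13 = 69 < 71 [not met]
  Not every element is met, so the landlord fails to carry Stage 2.
The analysis ends at Stage 2; the tenant prevails.

stage 2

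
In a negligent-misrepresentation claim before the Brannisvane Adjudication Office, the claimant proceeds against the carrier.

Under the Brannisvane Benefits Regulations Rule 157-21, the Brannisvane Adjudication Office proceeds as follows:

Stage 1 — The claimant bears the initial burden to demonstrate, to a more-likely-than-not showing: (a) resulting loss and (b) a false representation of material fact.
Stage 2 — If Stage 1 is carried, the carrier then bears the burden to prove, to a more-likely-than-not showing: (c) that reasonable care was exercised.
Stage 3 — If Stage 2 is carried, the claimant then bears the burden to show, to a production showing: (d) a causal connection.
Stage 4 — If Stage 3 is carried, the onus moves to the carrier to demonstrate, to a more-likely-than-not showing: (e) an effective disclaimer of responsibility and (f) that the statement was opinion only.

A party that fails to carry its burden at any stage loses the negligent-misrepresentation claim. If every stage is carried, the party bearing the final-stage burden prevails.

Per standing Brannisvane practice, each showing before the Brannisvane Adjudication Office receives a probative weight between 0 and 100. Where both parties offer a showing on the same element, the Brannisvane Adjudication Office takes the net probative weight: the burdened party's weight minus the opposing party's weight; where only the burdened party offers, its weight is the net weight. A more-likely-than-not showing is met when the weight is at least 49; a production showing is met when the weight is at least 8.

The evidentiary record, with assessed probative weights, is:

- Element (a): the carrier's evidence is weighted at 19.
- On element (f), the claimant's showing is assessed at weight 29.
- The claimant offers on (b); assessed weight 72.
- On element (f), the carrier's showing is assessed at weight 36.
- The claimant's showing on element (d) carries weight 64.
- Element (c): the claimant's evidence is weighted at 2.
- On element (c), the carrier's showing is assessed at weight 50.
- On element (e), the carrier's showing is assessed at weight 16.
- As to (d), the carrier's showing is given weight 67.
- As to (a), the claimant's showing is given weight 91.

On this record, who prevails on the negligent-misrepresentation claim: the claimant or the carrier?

claimant

At Stage 1 the claimant must meet a more-likely-than-not showing (weight is at least 49): on (a) the weight is 91 less the opposing 19 gives net 72, ≥ 49, so (a) meets the standard; on (b) the weight is 72, ≥ 49, so (b) meets the standard.
  The claimant carries Stage 1; the carrier now bears the burden.
At Stage 2 the carrier must meet a more-likely-than-not showing (weight is at least 49): on (c) the weight is 50 less the opposing 2 gives net 48, < 49, so (c) does not meet the standard.
  The carrier does not carry Stage 2.
The analysis ends at Stage 2; the claimant prevails.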